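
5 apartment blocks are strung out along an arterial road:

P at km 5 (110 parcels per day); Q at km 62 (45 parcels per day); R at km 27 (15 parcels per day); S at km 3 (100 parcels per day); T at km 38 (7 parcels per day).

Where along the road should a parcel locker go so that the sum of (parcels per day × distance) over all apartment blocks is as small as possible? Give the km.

For a sum of weighted absolute distances on a line, the optimum is the weighted median (not the mean). Total weight W = 277; half-weight = 138.5.
Sort by position and accumulate weight:
  km 3 (S, w=100) → cum 100
  km 5 (P, w=110) → cum 210  ≥ 138.5 → median here
  km 27 (R, w=15) → cum 225
  km 38 (T, w=7) → cum 232
  km 62 (Q, w=45) → cum 277
Optimal location: km 5.

x = 5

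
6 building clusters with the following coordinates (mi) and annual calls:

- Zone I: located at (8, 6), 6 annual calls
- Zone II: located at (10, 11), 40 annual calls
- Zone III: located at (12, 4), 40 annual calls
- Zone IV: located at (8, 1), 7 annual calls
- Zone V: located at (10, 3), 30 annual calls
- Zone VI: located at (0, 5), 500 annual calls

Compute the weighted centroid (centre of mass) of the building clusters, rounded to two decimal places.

The minimiser of Σwᵢ‖p−pᵢ‖² is the weighted centroid p* = (Σwᵢpᵢ)/(Σwᵢ).
Σwᵢ = 623.
Σwᵢxᵢ = 6·8 + 40·10 + 40·12 + 7·8 + 30·10 + 500·0 = 1284.
Σwᵢyᵢ = 6·6 + 40·11 + 40·4 + 7·1 + 30·3 + 500·5 = 3233.
x* = 1284/623 = 2.06, y* = 3233/623 = 5.19.

(2.06, 5.19)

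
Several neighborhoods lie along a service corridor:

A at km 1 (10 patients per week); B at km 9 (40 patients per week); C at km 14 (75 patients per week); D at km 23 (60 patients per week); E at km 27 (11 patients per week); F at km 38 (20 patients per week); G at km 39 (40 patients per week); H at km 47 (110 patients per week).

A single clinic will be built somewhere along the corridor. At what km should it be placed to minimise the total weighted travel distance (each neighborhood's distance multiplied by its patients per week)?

x = 23

For a sum of weighted absolute distances on a line, the optimum is the weighted median (not the mean). Total weight W = 366; half-weight = 183.
Sort by position and accumulate weight:
  km 1 (A, w=10) → cum 10
  km 9 (B, w=40) → cum 50
  km 14 (C, w=75) → cum 125
  km 23 (D, w=60) → cum 185  ≥ 183 → median here
  km 27 (E, w=11) → cum 196
  km 38 (F, w=20) → cum 216
  km 39 (G, w=40) → cum 256
  km 47 (H, w=110) → cum 366
Optimal location: km 23.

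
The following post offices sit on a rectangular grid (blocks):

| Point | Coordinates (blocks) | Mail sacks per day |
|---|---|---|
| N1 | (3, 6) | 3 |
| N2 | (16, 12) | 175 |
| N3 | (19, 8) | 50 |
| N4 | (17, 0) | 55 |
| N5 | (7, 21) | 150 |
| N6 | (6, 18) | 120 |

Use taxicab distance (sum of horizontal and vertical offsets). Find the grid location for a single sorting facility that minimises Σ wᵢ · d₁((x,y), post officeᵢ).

Manhattan distance separates: Σwᵢ(|x−xᵢ|+|y−yᵢ|) = Σwᵢ|x−xᵢ| + Σwᵢ|y−yᵢ|, so x and y are optimised independently as 1-D weighted medians.
Total weight W = 553; half = 276.5.
x-coordinate, sorted with cumulative weight:
  x=3 (N1, w=3) cum 3
  x=6 (N6, w=120) cum 123
  x=7 (N5, w=150) cum 273
  x=16 (N2, w=175) cum 448  ← median
  x=17 (N4, w=55) cum 503
  x=19 (N3, w=50) cum 553
⇒ x* = 16
y-coordinate, sorted with cumulative weight:
  y=0 (N4, w=55) cum 55
  y=6 (N1, w=3) cum 58
  y=8 (N3, w=50) cum 108
  y=12 (N2, w=175) cum 283  ← median
  y=18 (N6, w=120) cum 403
  y=21 (N5, w=150) cum 553
⇒ y* = 12

(16, 12)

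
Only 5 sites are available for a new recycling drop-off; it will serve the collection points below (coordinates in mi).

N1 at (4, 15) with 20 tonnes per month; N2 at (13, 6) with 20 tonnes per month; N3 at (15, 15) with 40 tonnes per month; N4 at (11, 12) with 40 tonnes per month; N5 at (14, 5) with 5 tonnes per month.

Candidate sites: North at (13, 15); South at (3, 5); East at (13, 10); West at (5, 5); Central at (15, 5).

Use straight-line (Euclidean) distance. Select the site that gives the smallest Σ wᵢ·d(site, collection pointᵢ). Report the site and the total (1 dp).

Total weighted distance at each candidate:
  North (13, 15): total = 634.5
  South (3, 5): total = 1507.0
  East (13, 10): total = 640.0
  West (5, 5): total = 1341.7
  Central (15, 5): total = 1069.5
Minimum is at North with total 634.5 mi.

North, total 634.5 mi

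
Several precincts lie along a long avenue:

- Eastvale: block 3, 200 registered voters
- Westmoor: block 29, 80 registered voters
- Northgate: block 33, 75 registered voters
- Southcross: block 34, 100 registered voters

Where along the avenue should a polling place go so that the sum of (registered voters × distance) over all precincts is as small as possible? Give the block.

For a sum of weighted absolute distances on a line, the optimum is the weighted median (not the mean). Total weight W = 455; half-weight = 227.5.
Sort by position and accumulate weight:
  block 3 (Eastvale, w=200) → cum 200
  block 29 (Westmoor, w=80) → cum 280  ≥ 227.5 → median here
  block 33 (Northgate, w=75) → cum 355
  block 34 (Southcross, w=100) → cum 455
Optimal location: block 29.

x = 29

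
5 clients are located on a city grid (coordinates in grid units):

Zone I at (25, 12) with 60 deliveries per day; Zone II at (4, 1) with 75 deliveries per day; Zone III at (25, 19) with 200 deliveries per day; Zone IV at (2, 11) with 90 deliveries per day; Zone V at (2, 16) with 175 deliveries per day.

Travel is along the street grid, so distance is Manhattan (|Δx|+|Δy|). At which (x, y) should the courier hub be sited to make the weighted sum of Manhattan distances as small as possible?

(4, 16)

Manhattan distance separates: Σwᵢ(|x−xᵢ|+|y−yᵢ|) = Σwᵢ|x−xᵢ| + Σwᵢ|y−yᵢ|, so x and y are optimised independently as 1-D weighted medians.
Total weight W = 600; half = 300.
x-coordinate, sorted with cumulative weight:
  x=2 (Zone IV, w=90) cum 90
  x=2 (Zone V, w=175) cum 265
  x=4 (Zone II, w=75) cum 340  ← median
  x=25 (Zone I, w=60) cum 400
  x=25 (Zone III, w=200) cum 600
⇒ x* = 4
y-coordinate, sorted with cumulative weight:
  y=1 (Zone II, w=75) cum 75
  y=11 (Zone IV, w=90) cum 165
  y=12 (Zone I, w=60) cum 225
  y=16 (Zone V, w=175) cum 400  ← median
  y=19 (Zone III, w=200) cum 600
⇒ y* = 16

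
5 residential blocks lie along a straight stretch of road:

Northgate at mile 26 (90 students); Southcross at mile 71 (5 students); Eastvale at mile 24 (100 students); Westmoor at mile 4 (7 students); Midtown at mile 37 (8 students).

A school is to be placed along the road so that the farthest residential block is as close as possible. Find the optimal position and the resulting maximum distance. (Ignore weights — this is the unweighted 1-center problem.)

location 37.5, max distance 33.5

The 1-center on a line is the midpoint of the two extreme points: leftmost at 4, rightmost at 71.
Optimal location = (4 + 71)/2 = 37.5; maximum distance = (71 − 4)/2 = 33.5.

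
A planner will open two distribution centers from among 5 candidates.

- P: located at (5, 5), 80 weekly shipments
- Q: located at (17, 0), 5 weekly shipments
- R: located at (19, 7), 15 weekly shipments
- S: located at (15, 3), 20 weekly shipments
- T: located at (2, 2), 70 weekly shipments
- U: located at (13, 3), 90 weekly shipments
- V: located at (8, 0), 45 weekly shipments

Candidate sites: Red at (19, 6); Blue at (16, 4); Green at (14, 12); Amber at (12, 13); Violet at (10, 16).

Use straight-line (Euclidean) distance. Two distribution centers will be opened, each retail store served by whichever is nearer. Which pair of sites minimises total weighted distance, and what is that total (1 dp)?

{Red, Blue}, total 2624.6

Evaluate every pair (each demand assigned to the nearer of the two):
  {Red, Blue}: total = 2624.6
  {Blue, Amber}: total = 2640.0
  {Blue, Green}: total = 2673.2
  {Blue, Violet}: total = 2673.2
  {Red, Amber}: total = 3205.2
  {Red, Green}: total = 3319.8
  {Red, Violet}: total = 3409.6
  {Green, Amber}: total = 3658.8
  {Green, Violet}: total = 3773.3
  {Amber, Violet}: total = 3824.3
Best pair: {Red, Blue} with total 2624.6.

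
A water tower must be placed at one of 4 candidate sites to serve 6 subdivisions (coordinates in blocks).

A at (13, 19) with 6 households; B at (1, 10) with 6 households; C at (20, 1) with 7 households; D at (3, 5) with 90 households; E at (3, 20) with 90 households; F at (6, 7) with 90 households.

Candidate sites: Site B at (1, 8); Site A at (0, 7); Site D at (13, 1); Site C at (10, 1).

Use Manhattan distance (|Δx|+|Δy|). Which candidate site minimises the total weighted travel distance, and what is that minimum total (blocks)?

Total weighted distance at each candidate:
  Site B (1, 8): total = 2582
  Site A (0, 7): total = 2786
  Site D (13, 1): total = 5323
  Site C (10, 1): total = 4534
Minimum is at Site B with total 2582 blocks.

Site B, total 2582 blocks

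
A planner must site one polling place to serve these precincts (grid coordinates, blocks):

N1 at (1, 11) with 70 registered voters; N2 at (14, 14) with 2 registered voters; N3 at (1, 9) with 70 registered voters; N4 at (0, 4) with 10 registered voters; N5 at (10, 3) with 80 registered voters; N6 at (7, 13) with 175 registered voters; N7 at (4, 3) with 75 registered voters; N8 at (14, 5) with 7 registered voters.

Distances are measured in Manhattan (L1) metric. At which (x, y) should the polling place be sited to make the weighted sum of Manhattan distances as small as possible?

Manhattan distance separates: Σwᵢ(|x−xᵢ|+|y−yᵢ|) = Σwᵢ|x−xᵢ| + Σwᵢ|y−yᵢ|, so x and y are optimised independently as 1-D weighted medians.
Total weight W = 489; half = 244.5.
x-coordinate, sorted with cumulative weight:
  x=0 (N4, w=10) cum 10
  x=1 (N1, w=70) cum 80
  x=1 (N3, w=70) cum 150
  x=4 (N7, w=75) cum 225
  x=7 (N6, w=175) cum 400  ← median
  x=10 (N5, w=80) cum 480
  x=14 (N2, w=2) cum 482
  x=14 (N8, w=7) cum 489
⇒ x* = 7
y-coordinate, sorted with cumulative weight:
  y=3 (N5, w=80) cum 80
  y=3 (N7, w=75) cum 155
  y=4 (N4, w=10) cum 165
  y=5 (N8, w=7) cum 172
  y=9 (N3, w=70) cum 242
  y=11 (N1, w=70) cum 312  ← median
  y=13 (N6, w=175) cum 487
  y=14 (N2, w=2) cum 489
⇒ y* = 11

(7, 11)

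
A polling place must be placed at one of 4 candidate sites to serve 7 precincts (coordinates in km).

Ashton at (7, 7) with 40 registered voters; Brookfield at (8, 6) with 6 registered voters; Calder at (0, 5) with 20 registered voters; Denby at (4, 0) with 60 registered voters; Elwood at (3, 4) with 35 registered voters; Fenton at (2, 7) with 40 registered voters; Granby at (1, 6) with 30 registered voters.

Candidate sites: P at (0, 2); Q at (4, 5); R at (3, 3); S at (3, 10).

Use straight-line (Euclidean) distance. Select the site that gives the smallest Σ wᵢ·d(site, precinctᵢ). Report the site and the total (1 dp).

Total weighted distance at each candidate:
  P (0, 2): total = 1191.4
  Q (4, 5): total = 806.5
  R (3, 3): total = 831.2
  S (3, 10): total = 1428.7
Minimum is at Q with total 806.5 km.

Q, total 806.5 km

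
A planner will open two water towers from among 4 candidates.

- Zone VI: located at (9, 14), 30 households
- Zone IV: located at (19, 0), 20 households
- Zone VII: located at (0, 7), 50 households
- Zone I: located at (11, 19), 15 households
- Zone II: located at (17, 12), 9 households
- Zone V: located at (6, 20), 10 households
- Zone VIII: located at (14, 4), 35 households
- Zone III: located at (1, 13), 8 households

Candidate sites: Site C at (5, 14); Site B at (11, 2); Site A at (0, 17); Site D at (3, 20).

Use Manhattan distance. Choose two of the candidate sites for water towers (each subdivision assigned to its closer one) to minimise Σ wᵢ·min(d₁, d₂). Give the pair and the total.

{Site C, Site B}, total 1496

Evaluate every pair (each demand assigned to the nearer of the two):
  {Site C, Site B}: total = 1496
  {Site B, Site A}: total = 1704
  {Site B, Site D}: total = 1916
  {Site C, Site A}: total = 2246
  {Site C, Site D}: total = 2276
  {Site A, Site D}: total = 2928
Best pair: {Site C, Site B} with total 1496.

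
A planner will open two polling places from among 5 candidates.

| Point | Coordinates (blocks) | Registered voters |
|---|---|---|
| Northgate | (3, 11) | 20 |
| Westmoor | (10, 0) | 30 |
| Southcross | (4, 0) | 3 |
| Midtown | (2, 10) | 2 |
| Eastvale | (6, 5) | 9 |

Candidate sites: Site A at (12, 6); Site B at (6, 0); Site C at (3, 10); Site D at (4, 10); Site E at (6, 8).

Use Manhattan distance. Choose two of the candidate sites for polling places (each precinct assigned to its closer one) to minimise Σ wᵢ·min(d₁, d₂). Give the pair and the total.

Evaluate every pair (each demand assigned to the nearer of the two):
  {Site B, Site C}: total = 193
  {Site B, Site D}: total = 215
  {Site B, Site E}: total = 285
  {Site A, Site C}: total = 358
  {Site A, Site D}: total = 377
  {Site A, Site E}: total = 429
  {Site C, Site E}: total = 439
  {Site D, Site E}: total = 461
  {Site A, Site B}: total = 479
  {Site C, Site D}: total = 595
Best pair: {Site B, Site C} with total 193.

{Site B, Site C}, total 193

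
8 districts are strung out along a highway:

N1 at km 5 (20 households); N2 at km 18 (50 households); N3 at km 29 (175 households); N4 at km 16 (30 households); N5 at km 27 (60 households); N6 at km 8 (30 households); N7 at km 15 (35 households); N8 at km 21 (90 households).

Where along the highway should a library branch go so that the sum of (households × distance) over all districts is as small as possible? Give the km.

For a sum of weighted absolute distances on a line, the optimum is the weighted median (not the mean). Total weight W = 490; half-weight = 245.
Sort by position and accumulate weight:
  km 5 (N1, w=20) → cum 20
  km 8 (N6, w=30) → cum 50
  km 15 (N7, w=35) → cum 85
  km 16 (N4, w=30) → cum 115
  km 18 (N2, w=50) → cum 165
  km 21 (N8, w=90) → cum 255  ≥ 245 → median here
  km 27 (N5, w=60) → cum 315
  km 29 (N3, w=175) → cum 490
Optimal location: km 21.

x = 21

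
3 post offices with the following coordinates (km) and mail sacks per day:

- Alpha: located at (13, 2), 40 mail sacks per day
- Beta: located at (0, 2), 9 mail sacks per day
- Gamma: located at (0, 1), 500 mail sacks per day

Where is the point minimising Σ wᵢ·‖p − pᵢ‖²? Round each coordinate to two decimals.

The minimiser of Σwᵢ‖p−pᵢ‖² is the weighted centroid p* = (Σwᵢpᵢ)/(Σwᵢ).
Σwᵢ = 549.
Σwᵢxᵢ = 40·13 + 9·0 + 500·0 = 520.
Σwᵢyᵢ = 40·2 + 9·2 + 500·1 = 598.
x* = 520/549 = 0.95, y* = 598/549 = 1.09.

(0.95, 1.09)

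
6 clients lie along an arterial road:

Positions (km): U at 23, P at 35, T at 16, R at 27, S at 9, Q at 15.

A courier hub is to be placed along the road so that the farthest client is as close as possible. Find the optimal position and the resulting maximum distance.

location 22, max distance 13

The 1-center on a line is the midpoint of the two extreme points: leftmost at 9, rightmost at 35.
Optimal location = (9 + 35)/2 = 22; maximum distance = (35 − 9)/2 = 13.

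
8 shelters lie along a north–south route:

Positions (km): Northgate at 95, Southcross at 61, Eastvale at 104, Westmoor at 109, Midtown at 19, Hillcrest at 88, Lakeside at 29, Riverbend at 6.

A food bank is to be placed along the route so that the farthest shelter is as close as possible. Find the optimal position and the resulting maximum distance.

The 1-center on a line is the midpoint of the two extreme points: leftmost at 6, rightmost at 109.
Optimal location = (6 + 109)/2 = 57.5; maximum distance = (109 − 6)/2 = 51.5.

location 57.5, max distance 51.5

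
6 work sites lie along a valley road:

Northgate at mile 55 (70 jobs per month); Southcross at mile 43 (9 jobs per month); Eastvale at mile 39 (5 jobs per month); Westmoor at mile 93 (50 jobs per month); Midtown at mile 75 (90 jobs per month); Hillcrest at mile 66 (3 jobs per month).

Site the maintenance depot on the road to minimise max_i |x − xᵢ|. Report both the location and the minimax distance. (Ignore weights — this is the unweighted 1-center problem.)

location 66, max distance 27

The 1-center on a line is the midpoint of the two extreme points: leftmost at 39, rightmost at 93.
Optimal location = (39 + 93)/2 = 66; maximum distance = (93 − 39)/2 = 27.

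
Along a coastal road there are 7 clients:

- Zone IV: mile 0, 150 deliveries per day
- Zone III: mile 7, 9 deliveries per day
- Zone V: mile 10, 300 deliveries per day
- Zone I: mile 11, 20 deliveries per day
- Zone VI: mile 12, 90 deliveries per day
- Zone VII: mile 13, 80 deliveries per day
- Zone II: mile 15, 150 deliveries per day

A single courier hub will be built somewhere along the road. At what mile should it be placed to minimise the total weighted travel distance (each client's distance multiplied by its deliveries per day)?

x = 10

For a sum of weighted absolute distances on a line, the optimum is the weighted median (not the mean). Total weight W = 799; half-weight = 399.5.
Sort by position and accumulate weight:
  mile 0 (Zone IV, w=150) → cum 150
  mile 7 (Zone III, w=9) → cum 159
  mile 10 (Zone V, w=300) → cum 459  ≥ 399.5 → median here
  mile 11 (Zone I, w=20) → cum 479
  mile 12 (Zone VI, w=90) → cum 569
  mile 13 (Zone VII, w=80) → cum 649
  mile 15 (Zone II, w=150) → cum 799
Optimal location: mile 10.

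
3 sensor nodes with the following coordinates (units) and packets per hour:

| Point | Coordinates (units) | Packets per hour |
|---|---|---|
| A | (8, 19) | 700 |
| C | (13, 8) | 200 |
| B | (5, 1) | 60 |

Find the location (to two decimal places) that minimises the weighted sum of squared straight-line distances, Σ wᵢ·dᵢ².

The minimiser of Σwᵢ‖p−pᵢ‖² is the weighted centroid p* = (Σwᵢpᵢ)/(Σwᵢ).
Σwᵢ = 960.
Σwᵢxᵢ = 700·8 + 200·13 + 60·5 = 8500.
Σwᵢyᵢ = 700·19 + 200·8 + 60·1 = 14960.
x* = 8500/960 = 8.85, y* = 14960/960 = 15.58.

(8.85, 15.58)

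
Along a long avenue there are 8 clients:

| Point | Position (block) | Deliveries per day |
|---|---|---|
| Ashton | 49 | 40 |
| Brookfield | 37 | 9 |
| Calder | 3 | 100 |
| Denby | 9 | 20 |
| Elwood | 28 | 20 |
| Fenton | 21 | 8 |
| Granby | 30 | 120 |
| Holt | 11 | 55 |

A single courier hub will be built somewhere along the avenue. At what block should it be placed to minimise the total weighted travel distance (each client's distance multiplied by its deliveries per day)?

For a sum of weighted absolute distances on a line, the optimum is the weighted median (not the mean). Total weight W = 372; half-weight = 186.
Sort by position and accumulate weight:
  block 3 (Calder, w=100) → cum 100
  block 9 (Denby, w=20) → cum 120
  block 11 (Holt, w=55) → cum 175
  block 21 (Fenton, w=8) → cum 183
  block 28 (Elwood, w=20) → cum 203  ≥ 186 → median here
  block 30 (Granby, w=120) → cum 323
  block 37 (Brookfield, w=9) → cum 332
  block 49 (Ashton, w=40) → cum 372
Optimal location: block 28.

x = 28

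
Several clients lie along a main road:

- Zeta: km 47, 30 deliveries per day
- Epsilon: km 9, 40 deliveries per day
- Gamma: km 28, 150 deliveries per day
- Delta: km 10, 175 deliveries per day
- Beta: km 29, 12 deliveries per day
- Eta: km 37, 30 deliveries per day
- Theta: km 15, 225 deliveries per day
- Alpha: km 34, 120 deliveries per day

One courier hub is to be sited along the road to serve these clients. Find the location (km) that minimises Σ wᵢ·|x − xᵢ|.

x = 15

For a sum of weighted absolute distances on a line, the optimum is the weighted median (not the mean). Total weight W = 782; half-weight = 391.
Sort by position and accumulate weight:
  km 9 (Epsilon, w=40) → cum 40
  km 10 (Delta, w=175) → cum 215
  km 15 (Theta, w=225) → cum 440  ≥ 391 → median here
  km 28 (Gamma, w=150) → cum 590
  km 29 (Beta, w=12) → cum 602
  km 34 (Alpha, w=120) → cum 722
  km 37 (Eta, w=30) → cum 752
  km 47 (Zeta, w=30) → cum 782
Optimal location: km 15.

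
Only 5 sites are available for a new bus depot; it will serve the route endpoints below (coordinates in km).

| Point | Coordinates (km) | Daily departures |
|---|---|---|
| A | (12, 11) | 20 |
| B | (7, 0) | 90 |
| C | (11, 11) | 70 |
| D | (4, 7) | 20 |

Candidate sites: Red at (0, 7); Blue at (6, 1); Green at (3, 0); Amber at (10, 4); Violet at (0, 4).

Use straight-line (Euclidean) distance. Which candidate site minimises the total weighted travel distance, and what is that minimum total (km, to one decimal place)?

Amber, total 1224.7 km

Total weighted distance at each candidate:
  Red (0, 7): total = 2043.3
  Blue (6, 1): total = 1269.6
  Green (3, 0): total = 1737.8
  Amber (10, 4): total = 1224.7
  Violet (0, 4): total = 2016.1
Minimum is at Amber with total 1224.7 km.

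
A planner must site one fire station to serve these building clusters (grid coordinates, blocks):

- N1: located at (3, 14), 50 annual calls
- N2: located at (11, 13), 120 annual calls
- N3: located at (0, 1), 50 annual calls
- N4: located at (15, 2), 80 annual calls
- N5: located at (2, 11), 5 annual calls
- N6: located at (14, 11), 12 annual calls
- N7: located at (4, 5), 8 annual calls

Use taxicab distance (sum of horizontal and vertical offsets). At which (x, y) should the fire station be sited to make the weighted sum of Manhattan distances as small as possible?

Manhattan distance separates: Σwᵢ(|x−xᵢ|+|y−yᵢ|) = Σwᵢ|x−xᵢ| + Σwᵢ|y−yᵢ|, so x and y are optimised independently as 1-D weighted medians.
Total weight W = 325; half = 162.5.
x-coordinate, sorted with cumulative weight:
  x=0 (N3, w=50) cum 50
  x=2 (N5, w=5) cum 55
  x=3 (N1, w=50) cum 105
  x=4 (N7, w=8) cum 113
  x=11 (N2, w=120) cum 233  ← median
  x=14 (N6, w=12) cum 245
  x=15 (N4, w=80) cum 325
⇒ x* = 11
y-coordinate, sorted with cumulative weight:
  y=1 (N3, w=50) cum 50
  y=2 (N4, w=80) cum 130
  y=5 (N7, w=8) cum 138
  y=11 (N5, w=5) cum 143
  y=11 (N6, w=12) cum 155
  y=13 (N2, w=120) cum 275  ← median
  y=14 (N1, w=50) cum 325
⇒ y* = 13

(11, 13)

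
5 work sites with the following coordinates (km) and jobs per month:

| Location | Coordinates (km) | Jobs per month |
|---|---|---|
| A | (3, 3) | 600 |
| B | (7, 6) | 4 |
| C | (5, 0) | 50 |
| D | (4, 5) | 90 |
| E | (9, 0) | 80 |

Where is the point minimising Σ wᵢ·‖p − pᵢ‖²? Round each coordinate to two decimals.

The minimiser of Σwᵢ‖p−pᵢ‖² is the weighted centroid p* = (Σwᵢpᵢ)/(Σwᵢ).
Σwᵢ = 824.
Σwᵢxᵢ = 600·3 + 4·7 + 50·5 + 90·4 + 80·9 = 3158.
Σwᵢyᵢ = 600·3 + 4·6 + 50·0 + 90·5 + 80·0 = 2274.
x* = 3158/824 = 3.83, y* = 2274/824 = 2.76.

(3.83, 2.76)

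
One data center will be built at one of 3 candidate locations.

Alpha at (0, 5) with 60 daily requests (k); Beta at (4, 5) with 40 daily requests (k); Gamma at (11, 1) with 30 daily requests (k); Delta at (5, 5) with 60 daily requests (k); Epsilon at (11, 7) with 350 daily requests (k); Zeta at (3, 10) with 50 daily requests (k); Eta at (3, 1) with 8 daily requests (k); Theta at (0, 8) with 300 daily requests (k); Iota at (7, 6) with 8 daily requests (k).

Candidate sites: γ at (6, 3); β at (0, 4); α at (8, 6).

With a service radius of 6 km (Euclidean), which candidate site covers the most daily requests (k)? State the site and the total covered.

α, covering 488

Coverage radius r = 6 km; a point is covered iff (Δx)²+(Δy)² ≤ 6² = 36.
  γ (6, 3): covers {Beta, Gamma, Delta, Eta, Iota} → 146
  β (0, 4): covers {Alpha, Beta, Delta, Eta, Theta} → 468
  α (8, 6): covers {Beta, Gamma, Delta, Epsilon, Iota} → 488
Maximum coverage at α: 488 daily requests (k).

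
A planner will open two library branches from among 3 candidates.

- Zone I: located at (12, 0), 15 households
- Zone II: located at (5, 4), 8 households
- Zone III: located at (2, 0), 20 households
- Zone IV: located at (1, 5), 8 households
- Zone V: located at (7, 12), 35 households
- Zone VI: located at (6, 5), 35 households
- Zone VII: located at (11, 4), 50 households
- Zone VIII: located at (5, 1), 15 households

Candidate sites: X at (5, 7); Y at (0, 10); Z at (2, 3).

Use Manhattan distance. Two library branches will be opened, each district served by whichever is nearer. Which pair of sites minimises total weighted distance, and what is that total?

{X, Z}, total 1178

Evaluate every pair (each demand assigned to the nearer of the two):
  {X, Z}: total = 1178
  {X, Y}: total = 1372
  {Y, Z}: total = 1411
Best pair: {X, Z} with total 1178.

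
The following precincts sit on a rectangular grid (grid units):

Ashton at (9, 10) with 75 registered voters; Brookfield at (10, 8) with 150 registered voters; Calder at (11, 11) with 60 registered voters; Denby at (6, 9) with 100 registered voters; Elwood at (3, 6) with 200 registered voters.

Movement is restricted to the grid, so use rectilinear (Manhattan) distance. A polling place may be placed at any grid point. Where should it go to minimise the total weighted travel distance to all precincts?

Manhattan distance separates: Σwᵢ(|x−xᵢ|+|y−yᵢ|) = Σwᵢ|x−xᵢ| + Σwᵢ|y−yᵢ|, so x and y are optimised independently as 1-D weighted medians.
Total weight W = 585; half = 292.5.
x-coordinate, sorted with cumulative weight:
  x=3 (Elwood, w=200) cum 200
  x=6 (Denby, w=100) cum 300  ← median
  x=9 (Ashton, w=75) cum 375
  x=10 (Brookfield, w=150) cum 525
  x=11 (Calder, w=60) cum 585
⇒ x* = 6
y-coordinate, sorted with cumulative weight:
  y=6 (Elwood, w=200) cum 200
  y=8 (Brookfield, w=150) cum 350  ← median
  y=9 (Denby, w=100) cum 450
  y=10 (Ashton, w=75) cum 525
  y=11 (Calder, w=60) cum 585
⇒ y* = 8

(6, 8)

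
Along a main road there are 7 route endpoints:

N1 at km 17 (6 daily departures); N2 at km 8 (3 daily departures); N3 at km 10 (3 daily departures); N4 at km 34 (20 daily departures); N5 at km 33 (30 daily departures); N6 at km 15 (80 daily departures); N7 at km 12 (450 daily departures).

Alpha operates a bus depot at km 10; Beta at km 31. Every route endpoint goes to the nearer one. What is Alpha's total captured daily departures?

542

The indifferent point is the midpoint (10+31)/2 = 20.5; route endpoints left of it (closer to Alpha at 10) go to Alpha, those right go to Beta.
  N2 at 8 (w=3) → Alpha
  N3 at 10 (w=3) → Alpha
  N7 at 12 (w=450) → Alpha
  N6 at 15 (w=80) → Alpha
  N1 at 17 (w=6) → Alpha
  N5 at 33 (w=30) → Beta
  N4 at 34 (w=20) → Beta
Alpha captures 542; Beta captures 50.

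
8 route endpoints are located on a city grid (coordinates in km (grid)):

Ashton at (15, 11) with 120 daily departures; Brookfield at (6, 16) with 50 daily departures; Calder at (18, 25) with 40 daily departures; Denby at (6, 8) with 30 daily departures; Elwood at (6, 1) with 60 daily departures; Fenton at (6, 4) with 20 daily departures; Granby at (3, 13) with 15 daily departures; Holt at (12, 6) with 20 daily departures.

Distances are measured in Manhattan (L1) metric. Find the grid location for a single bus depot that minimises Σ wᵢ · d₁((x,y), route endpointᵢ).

Manhattan distance separates: Σwᵢ(|x−xᵢ|+|y−yᵢ|) = Σwᵢ|x−xᵢ| + Σwᵢ|y−yᵢ|, so x and y are optimised independently as 1-D weighted medians.
Total weight W = 355; half = 177.5.
x-coordinate, sorted with cumulative weight:
  x=3 (Granby, w=15) cum 15
  x=6 (Brookfield, w=50) cum 65
  x=6 (Denby, w=30) cum 95
  x=6 (Elwood, w=60) cum 155
  x=6 (Fenton, w=20) cum 175
  x=12 (Holt, w=20) cum 195  ← median
  x=15 (Ashton, w=120) cum 315
  x=18 (Calder, w=40) cum 355
⇒ x* = 12
y-coordinate, sorted with cumulative weight:
  y=1 (Elwood, w=60) cum 60
  y=4 (Fenton, w=20) cum 80
  y=6 (Holt, w=20) cum 100
  y=8 (Denby, w=30) cum 130
  y=11 (Ashton, w=120) cum 250  ← median
  y=13 (Granby, w=15) cum 265
  y=16 (Brookfield, w=50) cum 315
  y=25 (Calder, w=40) cum 355
⇒ y* = 11

(12, 11)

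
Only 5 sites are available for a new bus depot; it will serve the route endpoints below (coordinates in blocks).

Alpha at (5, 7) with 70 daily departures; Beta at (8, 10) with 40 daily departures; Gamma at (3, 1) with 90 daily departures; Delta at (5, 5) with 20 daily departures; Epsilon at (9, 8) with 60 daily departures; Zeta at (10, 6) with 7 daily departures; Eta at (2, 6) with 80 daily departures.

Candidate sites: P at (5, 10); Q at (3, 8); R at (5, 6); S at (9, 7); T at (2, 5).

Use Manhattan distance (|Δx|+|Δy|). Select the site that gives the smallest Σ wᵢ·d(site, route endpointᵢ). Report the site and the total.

Total weighted distance at each candidate:
  P (5, 10): total = 2403
  Q (3, 8): total = 1883
  R (5, 6): total = 1635
  S (9, 7): total = 2354
  T (2, 5): total = 2043
Minimum is at R with total 1635 blocks.

R, total 1635 blocks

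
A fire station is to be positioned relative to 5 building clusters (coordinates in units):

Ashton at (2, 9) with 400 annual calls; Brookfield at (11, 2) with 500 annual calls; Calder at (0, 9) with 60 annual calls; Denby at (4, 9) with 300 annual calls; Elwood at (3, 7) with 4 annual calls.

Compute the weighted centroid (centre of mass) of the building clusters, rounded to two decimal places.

(5.94, 6.22)

The minimiser of Σwᵢ‖p−pᵢ‖² is the weighted centroid p* = (Σwᵢpᵢ)/(Σwᵢ).
Σwᵢ = 1264.
Σwᵢxᵢ = 400·2 + 500·11 + 60·0 + 300·4 + 4·3 = 7512.
Σwᵢyᵢ = 400·9 + 500·2 + 60·9 + 300·9 + 4·7 = 7868.
x* = 7512/1264 = 5.94, y* = 7868/1264 = 6.22.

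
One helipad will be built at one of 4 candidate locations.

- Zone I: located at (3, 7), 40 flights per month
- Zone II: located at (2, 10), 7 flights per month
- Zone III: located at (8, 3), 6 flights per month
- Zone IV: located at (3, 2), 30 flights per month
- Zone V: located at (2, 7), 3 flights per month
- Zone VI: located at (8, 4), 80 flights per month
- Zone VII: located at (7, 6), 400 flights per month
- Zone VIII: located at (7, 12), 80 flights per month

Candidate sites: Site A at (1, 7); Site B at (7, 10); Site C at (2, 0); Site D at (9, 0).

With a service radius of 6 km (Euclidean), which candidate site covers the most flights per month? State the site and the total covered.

Coverage radius r = 6 km; a point is covered iff (Δx)²+(Δy)² ≤ 6² = 36.
  Site A (1, 7): covers {Zone I, Zone II, Zone IV, Zone V} → 80
  Site B (7, 10): covers {Zone I, Zone II, Zone V, Zone VII, Zone VIII} → 530
  Site C (2, 0): covers {Zone IV} → 30
  Site D (9, 0): covers {Zone III, Zone VI} → 86
Maximum coverage at Site B: 530 flights per month.

Site B, covering 530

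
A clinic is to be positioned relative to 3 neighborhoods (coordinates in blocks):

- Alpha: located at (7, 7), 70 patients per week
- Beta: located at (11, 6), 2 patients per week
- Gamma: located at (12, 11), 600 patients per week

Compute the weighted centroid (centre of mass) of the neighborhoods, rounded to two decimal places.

(11.48, 10.57)

The minimiser of Σwᵢ‖p−pᵢ‖² is the weighted centroid p* = (Σwᵢpᵢ)/(Σwᵢ).
Σwᵢ = 672.
Σwᵢxᵢ = 70·7 + 2·11 + 600·12 = 7712.
Σwᵢyᵢ = 70·7 + 2·6 + 600·11 = 7102.
x* = 7712/672 = 11.48, y* = 7102/672 = 10.57.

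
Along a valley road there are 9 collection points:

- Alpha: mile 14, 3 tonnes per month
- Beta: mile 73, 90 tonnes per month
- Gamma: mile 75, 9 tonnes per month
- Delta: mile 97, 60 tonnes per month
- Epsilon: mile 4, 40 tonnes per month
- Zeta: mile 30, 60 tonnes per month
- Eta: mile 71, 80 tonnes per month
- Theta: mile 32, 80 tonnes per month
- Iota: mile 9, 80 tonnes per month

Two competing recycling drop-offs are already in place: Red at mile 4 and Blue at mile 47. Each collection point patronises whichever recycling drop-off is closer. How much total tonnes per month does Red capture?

123

The indifferent point is the midpoint (4+47)/2 = 25.5; collection points left of it (closer to Red at 4) go to Red, those right go to Blue.
  Epsilon at 4 (w=40) → Red
  Iota at 9 (w=80) → Red
  Alpha at 14 (w=3) → Red
  Zeta at 30 (w=60) → Blue
  Theta at 32 (w=80) → Blue
  Eta at 71 (w=80) → Blue
  Beta at 73 (w=90) → Blue
  Gamma at 75 (w=9) → Blue
  Delta at 97 (w=60) → Blue
Red captures 123; Blue captures 379.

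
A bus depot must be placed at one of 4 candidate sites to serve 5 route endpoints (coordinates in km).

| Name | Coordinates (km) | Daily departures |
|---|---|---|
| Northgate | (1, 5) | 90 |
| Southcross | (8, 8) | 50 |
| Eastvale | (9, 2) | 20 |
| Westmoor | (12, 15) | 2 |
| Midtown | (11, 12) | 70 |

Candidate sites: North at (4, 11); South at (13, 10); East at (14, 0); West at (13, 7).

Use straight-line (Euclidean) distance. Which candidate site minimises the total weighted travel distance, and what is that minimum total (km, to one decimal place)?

Total weighted distance at each candidate:
  North (4, 11): total = 1572.5
  South (13, 10): total = 1826.3
  East (14, 0): total = 2757.4
  West (13, 7): total = 1871.0
Minimum is at North with total 1572.5 km.

North, total 1572.5 km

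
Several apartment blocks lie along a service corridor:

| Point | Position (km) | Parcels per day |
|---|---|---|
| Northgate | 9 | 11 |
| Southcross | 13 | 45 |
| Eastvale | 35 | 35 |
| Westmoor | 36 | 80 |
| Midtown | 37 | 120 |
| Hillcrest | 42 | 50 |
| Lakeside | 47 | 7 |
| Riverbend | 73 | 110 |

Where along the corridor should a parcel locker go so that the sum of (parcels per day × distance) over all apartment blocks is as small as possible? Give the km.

For a sum of weighted absolute distances on a line, the optimum is the weighted median (not the mean). Total weight W = 458; half-weight = 229.
Sort by position and accumulate weight:
  km 9 (Northgate, w=11) → cum 11
  km 13 (Southcross, w=45) → cum 56
  km 35 (Eastvale, w=35) → cum 91
  km 36 (Westmoor, w=80) → cum 171
  km 37 (Midtown, w=120) → cum 291  ≥ 229 → median here
  km 42 (Hillcrest, w=50) → cum 341
  km 47 (Lakeside, w=7) → cum 348
  km 73 (Riverbend, w=110) → cum 458
Optimal location: km 37.

x = 37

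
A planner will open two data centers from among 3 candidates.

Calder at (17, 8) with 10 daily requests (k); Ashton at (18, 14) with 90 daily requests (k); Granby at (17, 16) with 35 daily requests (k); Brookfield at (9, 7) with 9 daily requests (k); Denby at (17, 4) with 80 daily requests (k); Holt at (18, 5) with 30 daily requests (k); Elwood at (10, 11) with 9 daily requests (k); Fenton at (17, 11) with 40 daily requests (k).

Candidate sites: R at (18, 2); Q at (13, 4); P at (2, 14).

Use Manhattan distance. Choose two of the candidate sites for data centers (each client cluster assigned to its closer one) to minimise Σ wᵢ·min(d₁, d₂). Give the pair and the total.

{R, Q}, total 2558

Evaluate every pair (each demand assigned to the nearer of the two):
  {R, Q}: total = 2558
  {R, P}: total = 2630
  {Q, P}: total = 3083
Best pair: {R, Q} with total 2558.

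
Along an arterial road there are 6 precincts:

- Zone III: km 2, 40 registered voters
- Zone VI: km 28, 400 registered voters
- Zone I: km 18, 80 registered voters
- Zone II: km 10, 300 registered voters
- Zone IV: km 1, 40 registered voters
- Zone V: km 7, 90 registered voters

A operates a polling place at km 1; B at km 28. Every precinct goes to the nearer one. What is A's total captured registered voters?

The indifferent point is the midpoint (1+28)/2 = 14.5; precincts left of it (closer to A at 1) go to A, those right go to B.
  Zone IV at 1 (w=40) → A
  Zone III at 2 (w=40) → A
  Zone V at 7 (w=90) → A
  Zone II at 10 (w=300) → A
  Zone I at 18 (w=80) → B
  Zone VI at 28 (w=400) → B
A captures 470; B captures 480.

470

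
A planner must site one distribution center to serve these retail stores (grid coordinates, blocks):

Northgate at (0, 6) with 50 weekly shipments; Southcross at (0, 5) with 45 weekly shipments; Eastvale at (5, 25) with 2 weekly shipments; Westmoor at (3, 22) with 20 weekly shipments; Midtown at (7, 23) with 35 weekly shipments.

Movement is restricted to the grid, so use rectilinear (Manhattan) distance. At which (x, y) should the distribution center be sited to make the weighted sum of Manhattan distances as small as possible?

Manhattan distance separates: Σwᵢ(|x−xᵢ|+|y−yᵢ|) = Σwᵢ|x−xᵢ| + Σwᵢ|y−yᵢ|, so x and y are optimised independently as 1-D weighted medians.
Total weight W = 152; half = 76.
x-coordinate, sorted with cumulative weight:
  x=0 (Northgate, w=50) cum 50
  x=0 (Southcross, w=45) cum 95  ← median
  x=3 (Westmoor, w=20) cum 115
  x=5 (Eastvale, w=2) cum 117
  x=7 (Midtown, w=35) cum 152
⇒ x* = 0
y-coordinate, sorted with cumulative weight:
  y=5 (Southcross, w=45) cum 45
  y=6 (Northgate, w=50) cum 95  ← median
  y=22 (Westmoor, w=20) cum 115
  y=23 (Midtown, w=35) cum 150
  y=25 (Eastvale, w=2) cum 152
⇒ y* = 6

(0, 6)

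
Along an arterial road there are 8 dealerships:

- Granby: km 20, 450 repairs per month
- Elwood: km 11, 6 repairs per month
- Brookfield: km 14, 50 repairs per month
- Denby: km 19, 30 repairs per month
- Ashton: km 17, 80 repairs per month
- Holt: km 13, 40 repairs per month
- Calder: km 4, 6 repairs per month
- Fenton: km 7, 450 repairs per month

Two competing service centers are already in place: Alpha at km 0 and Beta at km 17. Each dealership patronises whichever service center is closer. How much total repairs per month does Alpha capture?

The indifferent point is the midpoint (0+17)/2 = 8.5; dealerships left of it (closer to Alpha at 0) go to Alpha, those right go to Beta.
  Calder at 4 (w=6) → Alpha
  Fenton at 7 (w=450) → Alpha
  Elwood at 11 (w=6) → Beta
  Holt at 13 (w=40) → Beta
  Brookfield at 14 (w=50) → Beta
  Ashton at 17 (w=80) → Beta
  Denby at 19 (w=30) → Beta
  Granby at 20 (w=450) → Beta
Alpha captures 456; Beta captures 656.

456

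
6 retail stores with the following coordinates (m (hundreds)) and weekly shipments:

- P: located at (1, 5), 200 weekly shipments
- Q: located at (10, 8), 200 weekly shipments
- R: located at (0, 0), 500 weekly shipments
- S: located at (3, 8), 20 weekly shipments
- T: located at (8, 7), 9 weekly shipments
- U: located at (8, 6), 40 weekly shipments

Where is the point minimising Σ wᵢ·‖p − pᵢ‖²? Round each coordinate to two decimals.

(2.74, 3.16)

The minimiser of Σwᵢ‖p−pᵢ‖² is the weighted centroid p* = (Σwᵢpᵢ)/(Σwᵢ).
Σwᵢ = 969.
Σwᵢxᵢ = 200·1 + 200·10 + 500·0 + 20·3 + 9·8 + 40·8 = 2652.
Σwᵢyᵢ = 200·5 + 200·8 + 500·0 + 20·8 + 9·7 + 40·6 = 3063.
x* = 2652/969 = 2.74, y* = 3063/969 = 3.16.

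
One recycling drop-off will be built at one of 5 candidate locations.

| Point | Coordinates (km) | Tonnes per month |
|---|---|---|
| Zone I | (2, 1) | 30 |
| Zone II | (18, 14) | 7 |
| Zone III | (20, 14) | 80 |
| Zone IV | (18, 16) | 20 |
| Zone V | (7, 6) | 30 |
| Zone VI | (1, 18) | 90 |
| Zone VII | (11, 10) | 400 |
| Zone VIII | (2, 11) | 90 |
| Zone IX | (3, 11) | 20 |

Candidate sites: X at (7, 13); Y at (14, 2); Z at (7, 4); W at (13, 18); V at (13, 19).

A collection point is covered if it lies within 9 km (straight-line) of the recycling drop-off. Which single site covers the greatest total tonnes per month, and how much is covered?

Coverage radius r = 9 km; a point is covered iff (Δx)²+(Δy)² ≤ 9² = 81.
  X (7, 13): covers {Zone V, Zone VI, Zone VII, Zone VIII, Zone IX} → 630
  Y (14, 2): covers {Zone V, Zone VII} → 430
  Z (7, 4): covers {Zone I, Zone V, Zone VII, Zone VIII, Zone IX} → 570
  W (13, 18): covers {Zone II, Zone III, Zone IV, Zone VII} → 507
  V (13, 19): covers {Zone II, Zone III, Zone IV} → 107
Maximum coverage at X: 630 tonnes per month.

X, covering 630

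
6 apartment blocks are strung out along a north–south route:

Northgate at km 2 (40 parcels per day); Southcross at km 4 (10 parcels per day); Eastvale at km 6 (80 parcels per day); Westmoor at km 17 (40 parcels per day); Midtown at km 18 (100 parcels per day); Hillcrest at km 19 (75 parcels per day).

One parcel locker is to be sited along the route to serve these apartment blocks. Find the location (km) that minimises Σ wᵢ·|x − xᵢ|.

For a sum of weighted absolute distances on a line, the optimum is the weighted median (not the mean). Total weight W = 345; half-weight = 172.5.
Sort by position and accumulate weight:
  km 2 (Northgate, w=40) → cum 40
  km 4 (Southcross, w=10) → cum 50
  km 6 (Eastvale, w=80) → cum 130
  km 17 (Westmoor, w=40) → cum 170
  km 18 (Midtown, w=100) → cum 270  ≥ 172.5 → median here
  km 19 (Hillcrest, w=75) → cum 345
Optimal location: km 18.

x = 18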